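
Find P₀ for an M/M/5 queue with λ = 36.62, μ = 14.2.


a = λ/μ = 36.62/14.2 = 2.5789; ρ = a/c = 0.5158
Σ_{k=0}^{4} a^k/k! (terms k=0..4) = 1.00000 + 2.57887 + 3.32529 + 2.85850 + 1.84293 = 11.60560
Tail: a^5/(5!(1−ρ)) = 114.06436/(120·0.4842) = 1.96300
P₀ = 1/(11.60560 + 1.96300) = 1/13.56860 = 0.073700

Final: 0.073700


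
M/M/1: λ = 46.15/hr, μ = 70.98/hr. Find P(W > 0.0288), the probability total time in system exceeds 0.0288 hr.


W ~ Exponential(μ−λ) for M/M/1.
μ − λ = 70.98 − 46.15 = 24.8300
P(W > t) = e^{−(μ−λ)t} = e^{−0.7151} = 0.489141

Final: 0.489141


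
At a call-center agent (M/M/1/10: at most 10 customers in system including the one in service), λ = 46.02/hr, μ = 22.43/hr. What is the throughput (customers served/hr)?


ρ = 2.0517; P_K = (1−ρ)ρ^10/(1−ρ^11) = 0.512792
λ_eff = λ(1 − P_K) = 46.02·(1 − 0.512792) = 46.02·0.487208 = 22.4213 /hr

Final: 22.4213 /hr


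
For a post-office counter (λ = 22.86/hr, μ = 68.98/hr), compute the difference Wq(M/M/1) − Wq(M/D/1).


ρ = 22.86/68.98 = 0.3314
Wq(M/M/1) = ρ/(μ−λ) = 0.3314/46.12 = 0.007186 hr
Wq(M/D/1) = ρ/(2(μ−λ)) = 0.003593 hr
Savings = 0.007186 − 0.003593 = 0.003593 hr

Final: 0.003593 hr


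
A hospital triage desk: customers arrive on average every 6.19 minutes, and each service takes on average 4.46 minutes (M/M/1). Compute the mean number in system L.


λ = 60/6.19 = 9.6931 /hr
μ = 60/4.46 = 13.4529 /hr
ρ = λ/μ = 9.6931/13.4529 = 0.7205
L = ρ/(1−ρ) = 0.7205/0.2795 = 2.5780

Final: 2.5780


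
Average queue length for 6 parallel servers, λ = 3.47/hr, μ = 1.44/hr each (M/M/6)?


a = λ/μ = 2.4097; ρ = a/6 = 0.4016
P₀ = 0.089432
Lq = P₀·a^c·ρ / (c!·(1−ρ)²) = 0.089432·195.79513·0.4016/(720·0.35806)
= 0.02728

Final: 0.02728


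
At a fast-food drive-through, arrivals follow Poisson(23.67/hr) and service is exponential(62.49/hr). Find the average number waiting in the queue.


ρ = 23.67/62.49 = 0.3788
Lq = ρ²/(1−ρ) = 0.1435/0.6212 = 0.2310

Final: 0.2310


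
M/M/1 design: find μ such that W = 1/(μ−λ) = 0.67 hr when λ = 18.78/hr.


W = 1/(μ−λ) ⇒ μ − λ = 1/W = 1/0.67 = 1.4925
μ = λ + 1/W = 18.78 + 1.4925 = 20.2725 per hr

Final: 20.2725 /hr


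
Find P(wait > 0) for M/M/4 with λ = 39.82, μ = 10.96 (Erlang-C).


a = λ/μ = 3.6332; ρ = a/4 = 0.9083
P₀ = 0.010162 (from M/M/c formula)
C(c,a) = [a^c/(c!(1−ρ))]·P₀ = [174.24600/(24·0.09170)]·0.010162
= 79.17646·0.010162 = 0.804614

Final: 0.804614


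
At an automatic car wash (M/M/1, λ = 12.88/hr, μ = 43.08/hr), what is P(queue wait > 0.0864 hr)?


ρ = 12.88/43.08 = 0.2990
P(Wq > t) = ρ·e^{−(μ−λ)t} = 0.2990·e^{−2.6093}
= 0.2990·0.073588 = 0.022001

Final: 0.022001


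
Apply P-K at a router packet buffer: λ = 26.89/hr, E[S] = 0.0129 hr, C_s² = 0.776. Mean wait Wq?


ρ = λ·E[S] = 26.89·0.0129 = 0.3469
E[S²] = E[S]²(1+C_s²) = 0.0129²·(1+0.776) = 0.0002955
Wq = λ·E[S²]/(2(1−ρ)) = 26.89·0.0002955/(2·0.6531) = 0.006084 hr

Final: 0.006084 hr


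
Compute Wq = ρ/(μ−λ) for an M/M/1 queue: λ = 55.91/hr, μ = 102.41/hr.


ρ = 55.91/102.41 = 0.5459
Wq = ρ/(μ−λ) = 0.5459/(102.41 − 55.91) = 0.5459/46.50 = 0.01174 hr

Final: 0.01174 hr


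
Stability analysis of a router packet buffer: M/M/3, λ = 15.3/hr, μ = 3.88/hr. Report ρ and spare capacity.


Total capacity cμ = 3·3.88 = 11.64/hr
ρ = λ/(cμ) = 15.3/11.64 = 1.3144
Stable ⇔ ρ < 1: NO
Spare capacity = cμ − λ = 11.64 − 15.3 = -3.66/hr

Final: ρ = 1.3144; unstable; margin = -3.66/hr


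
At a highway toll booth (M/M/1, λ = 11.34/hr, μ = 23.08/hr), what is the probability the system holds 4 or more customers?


ρ = 11.34/23.08 = 0.4913
P(N ≥ n) = ρ^n = 0.4913^4 = 0.058279

Final: 0.058279


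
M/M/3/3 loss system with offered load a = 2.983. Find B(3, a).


B(c,a) = (a^c/c!) / Σ_{k=0}^{c} a^k/k!
a^3/3! = 4.423933
Σ terms (k=0..3): 1.00000 + 2.98300 + 4.44914 + 4.42393 = 12.856077
B = 4.423933/12.856077 = 0.344112

Final: 0.344112


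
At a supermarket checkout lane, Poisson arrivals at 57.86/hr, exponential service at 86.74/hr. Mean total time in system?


W = 1/(μ−λ) = 1/(86.74 − 57.86) = 1/28.88 = 0.03463 hr

Final: 0.03463 hr


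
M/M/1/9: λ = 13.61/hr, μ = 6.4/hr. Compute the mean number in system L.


ρ = 13.61/6.4 = 2.1266
L = ρ[1 − (K+1)ρ^K + Kρ^(K+1)] / [(1−ρ)(1−ρ^(K+1))]
Numerator: 2.1266·(1 − 10·889.412771 + 9·1891.391845) = 17287.674846
Denominator: (-1.1266)·(-1890.391845) = 2129.644563
L = 17287.674846/2129.644563 = 8.1176

Final: 8.1176


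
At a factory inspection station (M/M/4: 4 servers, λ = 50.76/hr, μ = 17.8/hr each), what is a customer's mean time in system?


a = 2.8517; ρ = 0.7129; P₀ = 0.046770
Lq = P₀·a^c·ρ/(c!(1−ρ)²) = 1.11482
Wq = Lq/λ = 1.11482/50.76 = 0.02196 hr
W = Wq + 1/μ = 0.02196 + 0.05618 = 0.07814 hr

Final: 0.07814 hr


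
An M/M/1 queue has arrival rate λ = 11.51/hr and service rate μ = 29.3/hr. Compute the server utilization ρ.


ρ = λ/μ = 11.51/29.3 = 0.3928

Final: 0.3928


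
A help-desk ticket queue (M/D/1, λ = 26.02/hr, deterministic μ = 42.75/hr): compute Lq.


ρ = 26.02/42.75 = 0.6087
M/D/1: Lq = ρ²/(2(1−ρ)) = 0.3705/(2·0.3913) = 0.47332

Final: 0.47332


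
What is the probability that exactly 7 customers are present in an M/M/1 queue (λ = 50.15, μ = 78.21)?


ρ = 50.15/78.21 = 0.6412
P_n = (1−ρ)·ρ^n = (1 − 0.6412)·0.6412^7 = 0.3588·0.044572 = 0.015991

Final: 0.015991


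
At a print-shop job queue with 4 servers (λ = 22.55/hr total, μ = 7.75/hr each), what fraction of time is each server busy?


ρ = λ/(cμ) = 22.55/(4·7.75) = 22.55/31.00 = 0.7274

Final: 0.7274


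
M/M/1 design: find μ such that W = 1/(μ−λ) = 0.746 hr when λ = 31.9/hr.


W = 1/(μ−λ) ⇒ μ − λ = 1/W = 1/0.746 = 1.3405
μ = λ + 1/W = 31.9 + 1.3405 = 33.2405 per hr

Final: 33.2405 /hr


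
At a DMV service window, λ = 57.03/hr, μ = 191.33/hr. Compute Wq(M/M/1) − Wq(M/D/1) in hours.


ρ = 57.03/191.33 = 0.2981
Wq(M/M/1) = ρ/(μ−λ) = 0.2981/134.30 = 0.002219 hr
Wq(M/D/1) = ρ/(2(μ−λ)) = 0.001110 hr
Savings = 0.002219 − 0.001110 = 0.001110 hr

Final: 0.001110 hr


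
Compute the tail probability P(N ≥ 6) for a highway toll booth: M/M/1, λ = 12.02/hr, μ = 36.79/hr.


ρ = 12.02/36.79 = 0.3267
P(N ≥ n) = ρ^n = 0.3267^6 = 0.001216

Final: 0.001216


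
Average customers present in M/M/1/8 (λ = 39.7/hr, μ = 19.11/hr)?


ρ = 39.7/19.11 = 2.0774
L = ρ[1 − (K+1)ρ^K + Kρ^(K+1)] / [(1−ρ)(1−ρ^(K+1))]
Numerator: 2.0774·(1 − 9·346.927365 + 8·720.722993) = 5493.677394
Denominator: (-1.0774)·(-719.722993) = 775.462921
L = 5493.677394/775.462921 = 7.0844

Final: 7.0844


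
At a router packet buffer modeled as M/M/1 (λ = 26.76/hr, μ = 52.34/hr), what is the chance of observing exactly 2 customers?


ρ = 26.76/52.34 = 0.5113
P_n = (1−ρ)·ρ^n = (1 − 0.5113)·0.5113^2 = 0.4887·0.261400 = 0.127753

Final: 0.127753


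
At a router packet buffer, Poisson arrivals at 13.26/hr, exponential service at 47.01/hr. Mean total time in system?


W = 1/(μ−λ) = 1/(47.01 − 13.26) = 1/33.75 = 0.02963 hr

Final: 0.02963 hr


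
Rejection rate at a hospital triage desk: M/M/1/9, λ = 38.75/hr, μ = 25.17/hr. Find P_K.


ρ = λ/μ = 38.75/25.17 = 1.5395
P_K = (1−ρ)ρ^K/(1−ρ^(K+1)) = (-0.5395·48.584353)/(1 − 74.797126)
= -26.212774/-73.797126 = 0.355200

Final: 0.355200


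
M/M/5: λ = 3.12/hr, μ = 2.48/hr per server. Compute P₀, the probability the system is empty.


a = λ/μ = 3.12/2.48 = 1.2581; ρ = a/c = 0.2516
Σ_{k=0}^{4} a^k/k! (terms k=0..4) = 1.00000 + 1.25806 + 0.79136 + 0.33186 + 0.10438 = 3.48567
Tail: a^5/(5!(1−ρ)) = 3.15148/(120·0.7484) = 0.03509
P₀ = 1/(3.48567 + 0.03509) = 1/3.52076 = 0.284030

Final: 0.284030


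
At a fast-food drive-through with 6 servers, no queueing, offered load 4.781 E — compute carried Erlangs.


B(6,4.781) = 0.175346 (Erlang-B)
Carried load = a(1 − B) = 4.781·(1 − 0.175346) = 4.781·0.824654 = 3.9427 E

Final: 3.9427 Erlangs


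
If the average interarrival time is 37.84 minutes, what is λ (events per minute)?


λ = 1/(interarrival time) in consistent units.
1 minute = 1 min, so λ = 1/37.84 = 0.02643 per minute

Final: 0.02643 /min


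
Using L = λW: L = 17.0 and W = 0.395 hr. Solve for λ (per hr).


λ = L/W = 17.0/0.395 = 43.0380 /hr

Final: 43.0380 /hr


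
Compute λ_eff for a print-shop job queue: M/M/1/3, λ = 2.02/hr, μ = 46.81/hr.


ρ = 0.04315; P_K = (1−ρ)ρ^3/(1−ρ^4) = 0.00007689
λ_eff = λ(1 − P_K) = 2.02·(1 − 0.00007689) = 2.02·0.999923 = 2.0198 /hr

Final: 2.0198 /hr


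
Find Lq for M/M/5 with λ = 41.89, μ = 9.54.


a = λ/μ = 4.3910; ρ = a/5 = 0.8782
P₀ = 0.006398
Lq = P₀·a^c·ρ / (c!·(1−ρ)²) = 0.006398·1632.33739·0.8782/(120·0.01484)
= 5.15132

Final: 5.15132


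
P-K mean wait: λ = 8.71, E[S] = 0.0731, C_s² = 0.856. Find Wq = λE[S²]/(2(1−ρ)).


ρ = λ·E[S] = 8.71·0.0731 = 0.6367
E[S²] = E[S]²(1+C_s²) = 0.0731²·(1+0.856) = 0.009918
Wq = λ·E[S²]/(2(1−ρ)) = 8.71·0.009918/(2·0.3633) = 0.11889 hr

Final: 0.11889 hr


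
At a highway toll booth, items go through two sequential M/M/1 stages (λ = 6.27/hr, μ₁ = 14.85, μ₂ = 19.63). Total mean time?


Each node sees arrival rate λ = 6.27/hr (tandem ⇒ throughput preserved).
W₁ = 1/(μ₁−λ) = 1/(14.85−6.27) = 0.11655 hr
W₂ = 1/(μ₂−λ) = 1/(19.63−6.27) = 0.07485 hr
W_total = W₁ + W₂ = 0.11655 + 0.07485 = 0.19140 hr

Final: 0.19140 hr


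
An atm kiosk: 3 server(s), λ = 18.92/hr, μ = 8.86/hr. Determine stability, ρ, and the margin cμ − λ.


Total capacity cμ = 3·8.86 = 26.58/hr
ρ = λ/(cμ) = 18.92/26.58 = 0.7118
Stable ⇔ ρ < 1: YES
Spare capacity = cμ − λ = 26.58 − 18.92 = 7.66/hr

Final: ρ = 0.7118; stable; margin = 7.66/hr


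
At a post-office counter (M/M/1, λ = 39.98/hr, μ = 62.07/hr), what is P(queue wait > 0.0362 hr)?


ρ = 39.98/62.07 = 0.6441
P(Wq > t) = ρ·e^{−(μ−λ)t} = 0.6441·e^{−0.7997}
= 0.6441·0.449483 = 0.289517

Final: 0.289517


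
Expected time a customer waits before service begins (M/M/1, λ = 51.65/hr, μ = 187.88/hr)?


ρ = 51.65/187.88 = 0.2749
Wq = ρ/(μ−λ) = 0.2749/(187.88 − 51.65) = 0.2749/136.23 = 0.002018 hr

Final: 0.002018 hr


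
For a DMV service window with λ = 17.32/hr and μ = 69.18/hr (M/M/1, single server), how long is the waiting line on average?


ρ = 17.32/69.18 = 0.2504
Lq = ρ²/(1−ρ) = 0.06268/0.7496 = 0.08361

Final: 0.08361


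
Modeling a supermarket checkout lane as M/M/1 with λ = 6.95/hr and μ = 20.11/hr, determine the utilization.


ρ = λ/μ = 6.95/20.11 = 0.3456

Final: 0.3456


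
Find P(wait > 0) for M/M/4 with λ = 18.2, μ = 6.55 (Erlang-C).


a = λ/μ = 2.7786; ρ = a/4 = 0.6947
P₀ = 0.051683 (from M/M/c formula)
C(c,a) = [a^c/(c!(1−ρ))]·P₀ = [59.61017/(24·0.3053)]·0.051683
= 8.13430·0.051683 = 0.420403

Final: 0.420403


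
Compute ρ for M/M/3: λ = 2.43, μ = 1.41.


ρ = λ/(cμ) = 2.43/(3·1.41) = 2.43/4.23 = 0.5745

Final: 0.5745


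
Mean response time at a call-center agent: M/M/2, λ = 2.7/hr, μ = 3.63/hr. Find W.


a = 0.7438; ρ = 0.3719; P₀ = 0.457831
Lq = P₀·a^c·ρ/(c!(1−ρ)²) = 0.11939
Wq = Lq/λ = 0.11939/2.7 = 0.04422 hr
W = Wq + 1/μ = 0.04422 + 0.27548 = 0.31970 hr

Final: 0.31970 hr


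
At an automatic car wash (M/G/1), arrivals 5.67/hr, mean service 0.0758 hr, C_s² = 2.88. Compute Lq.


ρ = λ·E[S] = 5.67·0.0758 = 0.4298
Lq = ρ²(1+C_s²)/(2(1−ρ)) = 0.1847·(1+2.88)/(2·0.5702)
= 0.1847·3.8800/1.1404 = 0.62845

Final: 0.62845


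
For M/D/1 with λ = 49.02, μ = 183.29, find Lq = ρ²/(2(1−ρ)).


ρ = 49.02/183.29 = 0.2674
M/D/1: Lq = ρ²/(2(1−ρ)) = 0.07153/(2·0.7326) = 0.04882

Final: 0.04882


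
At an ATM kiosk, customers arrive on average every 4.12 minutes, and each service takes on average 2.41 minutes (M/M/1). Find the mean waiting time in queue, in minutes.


λ = 60/4.12 = 14.5631 /hr
μ = 60/2.41 = 24.8963 /hr
ρ = λ/μ = 14.5631/24.8963 = 0.5850
Wq = ρ/(μ−λ) = 0.5850/(24.8963−14.5631) = 0.05661 hr
In minutes: 0.05661·60 = 3.397 min

Final: 3.397 min


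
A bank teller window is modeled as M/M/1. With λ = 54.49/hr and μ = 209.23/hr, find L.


ρ = λ/μ = 54.49/209.23 = 0.2604
L = ρ/(1−ρ) = 0.2604/(1 − 0.2604) = 0.2604/0.7396 = 0.3521

Final: 0.3521


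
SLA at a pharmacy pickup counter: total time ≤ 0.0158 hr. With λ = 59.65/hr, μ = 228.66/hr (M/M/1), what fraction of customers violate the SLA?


W ~ Exponential(μ−λ) for M/M/1.
μ − λ = 228.66 − 59.65 = 169.0100
P(W > t) = e^{−(μ−λ)t} = e^{−2.6704} = 0.069227

Final: 0.069227


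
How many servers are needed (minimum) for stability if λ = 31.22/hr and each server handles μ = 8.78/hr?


Stability requires cμ > λ ⇔ c > λ/μ.
λ/μ = 31.22/8.78 = 3.5558
Minimum integer c = ⌊3.5558⌋ + 1 = 4
Check: 4·8.78 = 35.12 > 31.22, while 3·8.78 = 26.34 ≤ 31.22

Final: 4 servers


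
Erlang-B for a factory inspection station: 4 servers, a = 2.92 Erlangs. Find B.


B(c,a) = (a^c/c!) / Σ_{k=0}^{c} a^k/k!
a^4/4! = 3.029146
Σ terms (k=0..4): 1.00000 + 2.92000 + 4.26320 + 4.14951 + 3.02915 = 15.361860
B = 3.029146/15.361860 = 0.197186

Final: 0.197186


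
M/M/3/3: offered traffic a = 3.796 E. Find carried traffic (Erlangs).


B(3,3.796) = 0.431707 (Erlang-B)
Carried load = a(1 − B) = 3.796·(1 − 0.431707) = 3.796·0.568293 = 2.1572 E

Final: 2.1572 Erlangs


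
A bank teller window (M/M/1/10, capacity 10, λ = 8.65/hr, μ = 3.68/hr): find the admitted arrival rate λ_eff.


ρ = 2.3505; P_K = (1−ρ)ρ^10/(1−ρ^11) = 0.574614
λ_eff = λ(1 − P_K) = 8.65·(1 − 0.574614) = 8.65·0.425386 = 3.6796 /hr

Final: 3.6796 /hr


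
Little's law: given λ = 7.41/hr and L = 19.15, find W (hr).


W = L/λ = 19.15/7.41 = 2.5843 hr

Final: 2.5843 hr


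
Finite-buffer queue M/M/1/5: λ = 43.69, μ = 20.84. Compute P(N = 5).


ρ = λ/μ = 43.69/20.84 = 2.0964
P_K = (1−ρ)ρ^K/(1−ρ^(K+1)) = (-1.0964·40.496888)/(1 − 84.899666)
= -44.402778/-83.899666 = 0.529237

Final: 0.529237


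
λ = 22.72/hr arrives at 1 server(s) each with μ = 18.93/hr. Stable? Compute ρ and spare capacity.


Total capacity cμ = 1·18.93 = 18.93/hr
ρ = λ/(cμ) = 22.72/18.93 = 1.2002
Stable ⇔ ρ < 1: NO
Spare capacity = cμ − λ = 18.93 − 22.72 = -3.79/hr

Final: ρ = 1.2002; unstable; margin = -3.79/hr


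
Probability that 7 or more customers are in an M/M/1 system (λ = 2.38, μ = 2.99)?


ρ = 2.38/2.99 = 0.7960
P(N ≥ n) = ρ^n = 0.7960^7 = 0.202461

Final: 0.202461


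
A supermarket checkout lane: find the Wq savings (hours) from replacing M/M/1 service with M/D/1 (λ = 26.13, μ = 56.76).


ρ = 26.13/56.76 = 0.4604
Wq(M/M/1) = ρ/(μ−λ) = 0.4604/30.63 = 0.01503 hr
Wq(M/D/1) = ρ/(2(μ−λ)) = 0.007515 hr
Savings = 0.01503 − 0.007515 = 0.007515 hr

Final: 0.007515 hr


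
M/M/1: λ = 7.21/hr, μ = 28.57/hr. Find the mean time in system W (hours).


W = 1/(μ−λ) = 1/(28.57 − 7.21) = 1/21.36 = 0.04682 hr

Final: 0.04682 hr


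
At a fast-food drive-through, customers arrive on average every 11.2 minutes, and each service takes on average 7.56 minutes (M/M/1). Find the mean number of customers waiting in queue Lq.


λ = 60/11.2 = 5.3571 /hr
μ = 60/7.56 = 7.9365 /hr
ρ = λ/μ = 5.3571/7.9365 = 0.6750
Lq = ρ²/(1−ρ) = 0.4556/0.3250 = 1.4019

Final: 1.4019


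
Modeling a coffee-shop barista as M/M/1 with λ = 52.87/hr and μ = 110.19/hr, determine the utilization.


ρ = λ/μ = 52.87/110.19 = 0.4798

Final: 0.4798


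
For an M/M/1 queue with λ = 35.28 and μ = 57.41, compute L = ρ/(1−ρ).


ρ = λ/μ = 35.28/57.41 = 0.6145
L = ρ/(1−ρ) = 0.6145/(1 − 0.6145) = 0.6145/0.3855 = 1.5942

Final: 1.5942


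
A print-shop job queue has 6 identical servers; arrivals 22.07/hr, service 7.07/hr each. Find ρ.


ρ = λ/(cμ) = 22.07/(6·7.07) = 22.07/42.42 = 0.5203

Final: 0.5203


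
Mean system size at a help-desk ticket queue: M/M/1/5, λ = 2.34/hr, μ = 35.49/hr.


ρ = 2.34/35.49 = 0.06593
L = ρ[1 − (K+1)ρ^K + Kρ^(K+1)] / [(1−ρ)(1−ρ^(K+1))]
Numerator: 0.06593·(1 − 6·0.000001246 + 5·0.00000008216) = 0.065934
Denominator: (0.9341)·(1.000000) = 0.934066
L = 0.065934/0.934066 = 0.07059

Final: 0.07059


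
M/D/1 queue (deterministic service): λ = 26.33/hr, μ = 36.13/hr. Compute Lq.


ρ = 26.33/36.13 = 0.7288
M/D/1: Lq = ρ²/(2(1−ρ)) = 0.5311/(2·0.2712) = 0.97899

Final: 0.97899


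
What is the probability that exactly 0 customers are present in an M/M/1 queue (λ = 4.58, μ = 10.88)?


ρ = 4.58/10.88 = 0.4210
P_n = (1−ρ)·ρ^n = (1 − 0.4210)·0.4210^0 = 0.5790·1.000000 = 0.579044

Final: 0.579044


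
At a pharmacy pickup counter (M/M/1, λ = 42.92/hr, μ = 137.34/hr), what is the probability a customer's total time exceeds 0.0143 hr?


W ~ Exponential(μ−λ) for M/M/1.
μ − λ = 137.34 − 42.92 = 94.4200
P(W > t) = e^{−(μ−λ)t} = e^{−1.3502} = 0.259187

Final: 0.259187


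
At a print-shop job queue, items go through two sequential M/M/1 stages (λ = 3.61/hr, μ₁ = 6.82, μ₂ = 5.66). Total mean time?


Each node sees arrival rate λ = 3.61/hr (tandem ⇒ throughput preserved).
W₁ = 1/(μ₁−λ) = 1/(6.82−3.61) = 0.31153 hr
W₂ = 1/(μ₂−λ) = 1/(5.66−3.61) = 0.48780 hr
W_total = W₁ + W₂ = 0.31153 + 0.48780 = 0.79933 hr

Final: 0.79933 hr


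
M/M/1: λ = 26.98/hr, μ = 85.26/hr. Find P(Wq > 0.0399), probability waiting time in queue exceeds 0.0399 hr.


ρ = 26.98/85.26 = 0.3164
P(Wq > t) = ρ·e^{−(μ−λ)t} = 0.3164·e^{−2.3254}
= 0.3164·0.097747 = 0.030931

Final: 0.030931


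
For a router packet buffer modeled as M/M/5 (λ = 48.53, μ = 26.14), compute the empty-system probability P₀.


a = λ/μ = 48.53/26.14 = 1.8565; ρ = a/c = 0.3713
Σ_{k=0}^{4} a^k/k! (terms k=0..4) = 1.00000 + 1.85654 + 1.72337 + 1.06650 + 0.49500 = 6.14142
Tail: a^5/(5!(1−ρ)) = 22.05584/(120·0.6287) = 0.29235
P₀ = 1/(6.14142 + 0.29235) = 1/6.43377 = 0.155430

Final: 0.155430


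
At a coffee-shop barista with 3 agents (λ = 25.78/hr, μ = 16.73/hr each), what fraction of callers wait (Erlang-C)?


a = λ/μ = 1.5409; ρ = a/3 = 0.5136
P₀ = 0.200719 (from M/M/c formula)
C(c,a) = [a^c/(c!(1−ρ))]·P₀ = [3.65899/(6·0.4864)]·0.200719
= 1.25389·0.200719 = 0.251679

Final: 0.251679


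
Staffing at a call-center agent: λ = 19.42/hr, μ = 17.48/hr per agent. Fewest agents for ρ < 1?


Stability requires cμ > λ ⇔ c > λ/μ.
λ/μ = 19.42/17.48 = 1.1110
Minimum integer c = ⌊1.1110⌋ + 1 = 2
Check: 2·17.48 = 34.96 > 19.42, while 1·17.48 = 17.48 ≤ 19.42

Final: 2 servers


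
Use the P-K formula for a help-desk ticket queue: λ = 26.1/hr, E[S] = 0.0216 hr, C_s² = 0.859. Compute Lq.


ρ = λ·E[S] = 26.1·0.0216 = 0.5638
Lq = ρ²(1+C_s²)/(2(1−ρ)) = 0.3178·(1+0.859)/(2·0.4362)
= 0.3178·1.8590/0.8725 = 0.67719

Final: 0.67719


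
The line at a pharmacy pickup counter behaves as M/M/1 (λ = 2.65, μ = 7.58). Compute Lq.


ρ = 2.65/7.58 = 0.3496
Lq = ρ²/(1−ρ) = 0.1222/0.6504 = 0.1879

Final: 0.1879


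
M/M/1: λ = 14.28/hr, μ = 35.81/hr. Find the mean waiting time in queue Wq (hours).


ρ = 14.28/35.81 = 0.3988
Wq = ρ/(μ−λ) = 0.3988/(35.81 − 14.28) = 0.3988/21.53 = 0.01852 hr

Final: 0.01852 hr


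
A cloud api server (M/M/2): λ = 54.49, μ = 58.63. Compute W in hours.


a = 0.9294; ρ = 0.4647; P₀ = 0.365473
Lq = P₀·a^c·ρ/(c!(1−ρ)²) = 0.25597
Wq = Lq/λ = 0.25597/54.49 = 0.004697 hr
W = Wq + 1/μ = 0.004697 + 0.01706 = 0.02175 hr

Final: 0.02175 hr


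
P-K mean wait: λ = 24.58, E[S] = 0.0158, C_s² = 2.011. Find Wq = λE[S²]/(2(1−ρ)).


ρ = λ·E[S] = 24.58·0.0158 = 0.3884
E[S²] = E[S]²(1+C_s²) = 0.0158²·(1+2.011) = 0.0007517
Wq = λ·E[S²]/(2(1−ρ)) = 24.58·0.0007517/(2·0.6116) = 0.01510 hr

Final: 0.01510 hr


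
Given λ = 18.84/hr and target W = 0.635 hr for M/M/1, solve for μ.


W = 1/(μ−λ) ⇒ μ − λ = 1/W = 1/0.635 = 1.5748
μ = λ + 1/W = 18.84 + 1.5748 = 20.4148 per hr

Final: 20.4148 /hr


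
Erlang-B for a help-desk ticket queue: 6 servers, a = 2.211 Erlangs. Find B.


B(c,a) = (a^c/c!) / Σ_{k=0}^{c} a^k/k!
a^6/6! = 0.162256
Σ terms (k=0..6): 1.00000 + 2.21100 + 2.44426 + 1.80142 + 0.99573 + 0.44031 + 0.16226 = 9.054985
B = 0.162256/9.054985 = 0.017919

Final: 0.017919


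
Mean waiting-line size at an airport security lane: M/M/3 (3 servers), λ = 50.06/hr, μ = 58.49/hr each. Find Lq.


a = λ/μ = 0.8559; ρ = a/3 = 0.2853
P₀ = 0.422238
Lq = P₀·a^c·ρ / (c!·(1−ρ)²) = 0.422238·0.62694·0.2853/(6·0.51081)
= 0.02464

Final: 0.02464


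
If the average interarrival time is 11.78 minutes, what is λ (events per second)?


λ = 1/(interarrival time) in consistent units.
1 second = 0.0166667 min, so λ = 0.0166667/11.78 = 0.001415 per second

Final: 0.001415 /sec


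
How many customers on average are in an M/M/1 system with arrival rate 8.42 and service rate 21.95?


ρ = λ/μ = 8.42/21.95 = 0.3836
L = ρ/(1−ρ) = 0.3836/(1 − 0.3836) = 0.3836/0.6164 = 0.6223

Final: 0.6223


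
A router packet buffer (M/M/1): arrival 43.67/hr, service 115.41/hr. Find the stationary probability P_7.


ρ = 43.67/115.41 = 0.3784
P_n = (1−ρ)·ρ^n = (1 − 0.3784)·0.3784^7 = 0.6216·0.001111 = 0.0006904

Final: 0.0006904


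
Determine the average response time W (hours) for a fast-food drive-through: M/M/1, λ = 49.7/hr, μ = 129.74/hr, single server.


W = 1/(μ−λ) = 1/(129.74 − 49.7) = 1/80.04 = 0.01249 hr

Final: 0.01249 hr


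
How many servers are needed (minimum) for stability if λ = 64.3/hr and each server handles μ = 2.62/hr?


Stability requires cμ > λ ⇔ c > λ/μ.
λ/μ = 64.3/2.62 = 24.5420
Minimum integer c = ⌊24.5420⌋ + 1 = 25
Check: 25·2.62 = 65.50 > 64.3, while 24·2.62 = 62.88 ≤ 64.3

Final: 25 servers


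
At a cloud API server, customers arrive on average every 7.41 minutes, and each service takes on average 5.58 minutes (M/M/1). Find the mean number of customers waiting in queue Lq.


λ = 60/7.41 = 8.0972 /hr
μ = 60/5.58 = 10.7527 /hr
ρ = λ/μ = 8.0972/10.7527 = 0.7530
Lq = ρ²/(1−ρ) = 0.5671/0.2470 = 2.2961

Final: 2.2961


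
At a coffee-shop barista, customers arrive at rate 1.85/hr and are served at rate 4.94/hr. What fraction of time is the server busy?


ρ = λ/μ = 1.85/4.94 = 0.3745

Final: 0.3745


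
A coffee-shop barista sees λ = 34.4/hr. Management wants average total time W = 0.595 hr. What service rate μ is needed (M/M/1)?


W = 1/(μ−λ) ⇒ μ − λ = 1/W = 1/0.595 = 1.6807
μ = λ + 1/W = 34.4 + 1.6807 = 36.0807 per hr

Final: 36.0807 /hr


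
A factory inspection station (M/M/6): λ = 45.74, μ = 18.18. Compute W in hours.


a = 2.5160; ρ = 0.4193; P₀ = 0.080311
Lq = P₀·a^c·ρ/(c!(1−ρ)²) = 0.03518
Wq = Lq/λ = 0.03518/45.74 = 0.0007692 hr
W = Wq + 1/μ = 0.0007692 + 0.05501 = 0.05577 hr

Final: 0.05577 hr


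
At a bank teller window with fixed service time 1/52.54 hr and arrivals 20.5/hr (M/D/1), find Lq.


ρ = 20.5/52.54 = 0.3902
M/D/1: Lq = ρ²/(2(1−ρ)) = 0.1522/(2·0.6098) = 0.12482

Final: 0.12482


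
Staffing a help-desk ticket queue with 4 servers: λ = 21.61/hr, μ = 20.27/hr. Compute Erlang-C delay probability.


a = λ/μ = 1.0661; ρ = a/4 = 0.2665
P₀ = 0.343673 (from M/M/c formula)
C(c,a) = [a^c/(c!(1−ρ))]·P₀ = [1.29183/(24·0.7335)]·0.343673
= 0.07339·0.343673 = 0.025221

Final: 0.025221


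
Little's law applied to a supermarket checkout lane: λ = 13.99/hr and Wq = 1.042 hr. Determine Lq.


Lq = λWq = 13.99·1.042 = 14.5776

Final: 14.5776


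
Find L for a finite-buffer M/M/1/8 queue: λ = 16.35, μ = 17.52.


ρ = 16.35/17.52 = 0.9332
L = ρ[1 − (K+1)ρ^K + Kρ^(K+1)] / [(1−ρ)(1−ρ^(K+1))]
Numerator: 0.9332·(1 − 9·0.575267 + 8·0.536850) = 0.109559
Denominator: (0.06678)·(0.463150) = 0.030930
L = 0.109559/0.030930 = 3.5422

Final: 3.5422


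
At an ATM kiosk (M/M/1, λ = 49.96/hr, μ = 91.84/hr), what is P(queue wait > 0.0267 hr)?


ρ = 49.96/91.84 = 0.5440
P(Wq > t) = ρ·e^{−(μ−λ)t} = 0.5440·e^{−1.1182}
= 0.5440·0.326869 = 0.177813

Final: 0.177813


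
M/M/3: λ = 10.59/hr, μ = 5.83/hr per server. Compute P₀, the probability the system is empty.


a = λ/μ = 10.59/5.83 = 1.8165; ρ = a/c = 0.6055
Σ_{k=0}^{2} a^k/k! (terms k=0..2) = 1.00000 + 1.81647 + 1.64978 = 4.46624
Tail: a^3/(3!(1−ρ)) = 5.99352/(6·0.3945) = 2.53205
P₀ = 1/(4.46624 + 2.53205) = 1/6.99829 = 0.142892

Final: 0.142892


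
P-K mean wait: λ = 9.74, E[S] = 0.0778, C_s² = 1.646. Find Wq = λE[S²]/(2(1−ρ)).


ρ = λ·E[S] = 9.74·0.0778 = 0.7578
E[S²] = E[S]²(1+C_s²) = 0.0778²·(1+1.646) = 0.016016
Wq = λ·E[S²]/(2(1−ρ)) = 9.74·0.016016/(2·0.2422) = 0.32200 hr

Final: 0.32200 hr


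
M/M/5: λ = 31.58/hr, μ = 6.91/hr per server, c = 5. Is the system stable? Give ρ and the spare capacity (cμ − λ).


Total capacity cμ = 5·6.91 = 34.55/hr
ρ = λ/(cμ) = 31.58/34.55 = 0.9140
Stable ⇔ ρ < 1: YES
Spare capacity = cμ − λ = 34.55 − 31.58 = 2.97/hr

Final: ρ = 0.9140; stable; margin = 2.97/hr


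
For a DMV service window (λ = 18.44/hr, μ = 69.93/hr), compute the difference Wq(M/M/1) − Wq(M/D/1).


ρ = 18.44/69.93 = 0.2637
Wq(M/M/1) = ρ/(μ−λ) = 0.2637/51.49 = 0.005121 hr
Wq(M/D/1) = ρ/(2(μ−λ)) = 0.002561 hr
Savings = 0.005121 − 0.002561 = 0.002561 hr

Final: 0.002561 hr


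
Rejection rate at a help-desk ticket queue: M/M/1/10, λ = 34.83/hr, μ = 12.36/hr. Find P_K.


ρ = λ/μ = 34.83/12.36 = 2.8180
P_K = (1−ρ)ρ^K/(1−ρ^(K+1)) = (-1.8180·31575.485509)/(1 − 88978.491933)
= -57403.006423/-88977.491933 = 0.645141

Final: 0.645141


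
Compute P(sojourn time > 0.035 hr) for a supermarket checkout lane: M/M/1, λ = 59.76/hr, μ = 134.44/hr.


W ~ Exponential(μ−λ) for M/M/1.
μ − λ = 134.44 − 59.76 = 74.6800
P(W > t) = e^{−(μ−λ)t} = e^{−2.6138} = 0.073256

Final: 0.073256


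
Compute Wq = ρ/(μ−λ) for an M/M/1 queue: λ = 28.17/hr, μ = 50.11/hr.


ρ = 28.17/50.11 = 0.5622
Wq = ρ/(μ−λ) = 0.5622/(50.11 − 28.17) = 0.5622/21.94 = 0.02562 hr

Final: 0.02562 hr


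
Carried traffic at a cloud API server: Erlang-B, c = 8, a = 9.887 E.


B(8,9.887) = 0.333000 (Erlang-B)
Carried load = a(1 − B) = 9.887·(1 − 0.333000) = 9.887·0.667000 = 6.5946 E

Final: 6.5946 Erlangs


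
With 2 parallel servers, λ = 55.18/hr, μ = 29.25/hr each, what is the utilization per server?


ρ = λ/(cμ) = 55.18/(2·29.25) = 55.18/58.50 = 0.9432

Final: 0.9432


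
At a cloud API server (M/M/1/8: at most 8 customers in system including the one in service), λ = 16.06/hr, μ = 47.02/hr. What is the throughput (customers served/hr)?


ρ = 0.3416; P_K = (1−ρ)ρ^8/(1−ρ^9) = 0.0001220
λ_eff = λ(1 − P_K) = 16.06·(1 − 0.0001220) = 16.06·0.999878 = 16.0580 /hr

Final: 16.0580 /hr


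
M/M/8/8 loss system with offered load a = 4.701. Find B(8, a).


B(c,a) = (a^c/c!) / Σ_{k=0}^{c} a^k/k!
a^8/8! = 5.915637
Σ terms (k=0..8): 1.00000 + 4.70100 + 11.04970 + 17.31488 + 20.34931 + 19.13242 + 14.99025 + 10.06703 + 5.91564 = 104.520237
B = 5.915637/104.520237 = 0.056598

Final: 0.056598


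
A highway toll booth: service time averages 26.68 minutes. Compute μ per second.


μ = 1/(service time) in consistent units.
1 second = 0.0166667 min, so μ = 0.0166667/26.68 = 0.0006247 per second

Final: 0.0006247 /sec


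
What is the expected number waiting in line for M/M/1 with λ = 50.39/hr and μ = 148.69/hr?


ρ = 50.39/148.69 = 0.3389
Lq = ρ²/(1−ρ) = 0.1148/0.6611 = 0.1737

Final: 0.1737


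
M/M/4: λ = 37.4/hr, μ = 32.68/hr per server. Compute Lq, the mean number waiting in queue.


a = λ/μ = 1.1444; ρ = a/4 = 0.2861
P₀ = 0.317538
Lq = P₀·a^c·ρ / (c!·(1−ρ)²) = 0.317538·1.71537·0.2861/(24·0.50964)
= 0.01274

Final: 0.01274


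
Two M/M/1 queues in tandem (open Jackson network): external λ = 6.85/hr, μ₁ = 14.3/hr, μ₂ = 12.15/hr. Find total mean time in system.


Each node sees arrival rate λ = 6.85/hr (tandem ⇒ throughput preserved).
W₁ = 1/(μ₁−λ) = 1/(14.3−6.85) = 0.13423 hr
W₂ = 1/(μ₂−λ) = 1/(12.15−6.85) = 0.18868 hr
W_total = W₁ + W₂ = 0.13423 + 0.18868 = 0.32291 hr

Final: 0.32291 hr


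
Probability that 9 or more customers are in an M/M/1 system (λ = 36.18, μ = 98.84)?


ρ = 36.18/98.84 = 0.3660
P(N ≥ n) = ρ^n = 0.3660^9 = 0.0001180

Final: 0.0001180


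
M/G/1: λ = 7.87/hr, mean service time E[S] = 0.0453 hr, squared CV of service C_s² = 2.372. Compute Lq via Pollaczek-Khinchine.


ρ = λ·E[S] = 7.87·0.0453 = 0.3565
Lq = ρ²(1+C_s²)/(2(1−ρ)) = 0.1271·(1+2.372)/(2·0.6435)
= 0.1271·3.3720/1.2870 = 0.33301

Final: 0.33301


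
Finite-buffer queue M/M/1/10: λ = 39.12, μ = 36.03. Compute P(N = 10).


ρ = λ/μ = 39.12/36.03 = 1.0858
P_K = (1−ρ)ρ^K/(1−ρ^(K+1)) = (-0.08576·2.276910)/(1 − 2.472182)
= -0.195272/-1.472182 = 0.132641

Final: 0.132641


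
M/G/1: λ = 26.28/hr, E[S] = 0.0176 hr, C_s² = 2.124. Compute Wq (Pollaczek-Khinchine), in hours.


ρ = λ·E[S] = 26.28·0.0176 = 0.4625
E[S²] = E[S]²(1+C_s²) = 0.0176²·(1+2.124) = 0.0009677
Wq = λ·E[S²]/(2(1−ρ)) = 26.28·0.0009677/(2·0.5375) = 0.02366 hr

Final: 0.02366 hr


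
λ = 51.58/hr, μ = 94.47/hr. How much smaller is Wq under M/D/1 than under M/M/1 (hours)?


ρ = 51.58/94.47 = 0.5460
Wq(M/M/1) = ρ/(μ−λ) = 0.5460/42.89 = 0.01273 hr
Wq(M/D/1) = ρ/(2(μ−λ)) = 0.006365 hr
Savings = 0.01273 − 0.006365 = 0.006365 hr

Final: 0.006365 hr


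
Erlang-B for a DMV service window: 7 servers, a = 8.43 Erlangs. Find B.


B(c,a) = (a^c/c!) / Σ_{k=0}^{c} a^k/k!
a^7/7! = 600.291904
Σ terms (k=0..7): 1.00000 + 8.43000 + 35.53245 + 99.84618 + 210.42583 + 354.77796 + 498.46303 + 600.29190 = 1808.767356
B = 600.291904/1808.767356 = 0.331879

Final: 0.331879


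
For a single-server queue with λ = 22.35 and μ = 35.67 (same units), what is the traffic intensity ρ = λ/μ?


ρ = λ/μ = 22.35/35.67 = 0.6266

Final: 0.6266


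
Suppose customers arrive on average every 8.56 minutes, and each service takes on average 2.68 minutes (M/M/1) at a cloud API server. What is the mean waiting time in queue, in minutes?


λ = 60/8.56 = 7.0093 /hr
μ = 60/2.68 = 22.3881 /hr
ρ = λ/μ = 7.0093/22.3881 = 0.3131
Wq = ρ/(μ−λ) = 0.3131/(22.3881−7.0093) = 0.02036 hr
In minutes: 0.02036·60 = 1.221 min

Final: 1.221 min


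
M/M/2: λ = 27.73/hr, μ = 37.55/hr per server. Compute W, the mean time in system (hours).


a = 0.7385; ρ = 0.3692; P₀ = 0.460663
Lq = P₀·a^c·ρ/(c!(1−ρ)²) = 0.11658
Wq = Lq/λ = 0.11658/27.73 = 0.004204 hr
W = Wq + 1/μ = 0.004204 + 0.02663 = 0.03084 hr

Final: 0.03084 hr


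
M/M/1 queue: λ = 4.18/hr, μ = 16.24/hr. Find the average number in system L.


ρ = λ/μ = 4.18/16.24 = 0.2574
L = ρ/(1−ρ) = 0.2574/(1 − 0.2574) = 0.2574/0.7426 = 0.3466

Final: 0.3466


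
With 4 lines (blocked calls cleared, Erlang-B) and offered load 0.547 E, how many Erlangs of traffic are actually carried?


B(4,0.547) = 0.002159 (Erlang-B)
Carried load = a(1 − B) = 0.547·(1 − 0.002159) = 0.547·0.997841 = 0.5458 E

Final: 0.5458 Erlangs


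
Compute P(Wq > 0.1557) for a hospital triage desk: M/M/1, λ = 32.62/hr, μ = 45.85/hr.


ρ = 32.62/45.85 = 0.7115
P(Wq > t) = ρ·e^{−(μ−λ)t} = 0.7115·e^{−2.0599}
= 0.7115·0.127465 = 0.090685

Final: 0.090685


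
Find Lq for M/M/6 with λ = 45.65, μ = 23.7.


a = λ/μ = 1.9262; ρ = a/6 = 0.3210
P₀ = 0.145535
Lq = P₀·a^c·ρ / (c!·(1−ρ)²) = 0.145535·51.06868·0.3210/(720·0.46100)
= 0.007188

Final: 0.007188


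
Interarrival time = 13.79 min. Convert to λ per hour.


λ = 1/(interarrival time) in consistent units.
1 hour = 60 min, so λ = 60/13.79 = 4.3510 per hour

Final: 4.3510 /hr


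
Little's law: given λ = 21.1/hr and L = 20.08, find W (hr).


W = L/λ = 20.08/21.1 = 0.9517 hr

Final: 0.9517 hr


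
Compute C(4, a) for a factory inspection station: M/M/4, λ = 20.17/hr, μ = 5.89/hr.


a = λ/μ = 3.4244; ρ = a/4 = 0.8561
P₀ = 0.017605 (from M/M/c formula)
C(c,a) = [a^c/(c!(1−ρ))]·P₀ = [137.51891/(24·0.1439)]·0.017605
= 39.82234·0.017605 = 0.701058

Final: 0.701058


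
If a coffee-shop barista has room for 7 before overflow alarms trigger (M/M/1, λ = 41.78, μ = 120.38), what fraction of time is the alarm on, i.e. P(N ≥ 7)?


ρ = 41.78/120.38 = 0.3471
P(N ≥ n) = ρ^n = 0.3471^7 = 0.0006066

Final: 0.0006066


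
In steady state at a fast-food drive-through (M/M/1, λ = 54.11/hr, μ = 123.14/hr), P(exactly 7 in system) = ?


ρ = 54.11/123.14 = 0.4394
P_n = (1−ρ)·ρ^n = (1 − 0.4394)·0.4394^7 = 0.5606·0.003163 = 0.001773

Final: 0.001773


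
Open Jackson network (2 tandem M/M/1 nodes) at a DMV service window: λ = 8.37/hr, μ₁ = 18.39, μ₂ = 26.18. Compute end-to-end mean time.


Each node sees arrival rate λ = 8.37/hr (tandem ⇒ throughput preserved).
W₁ = 1/(μ₁−λ) = 1/(18.39−8.37) = 0.09980 hr
W₂ = 1/(μ₂−λ) = 1/(26.18−8.37) = 0.05615 hr
W_total = W₁ + W₂ = 0.09980 + 0.05615 = 0.15595 hr

Final: 0.15595 hr


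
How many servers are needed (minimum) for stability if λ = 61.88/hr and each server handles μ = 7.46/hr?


Stability requires cμ > λ ⇔ c > λ/μ.
λ/μ = 61.88/7.46 = 8.2949
Minimum integer c = ⌊8.2949⌋ + 1 = 9
Check: 9·7.46 = 67.14 > 61.88, while 8·7.46 = 59.68 ≤ 61.88

Final: 9 servers


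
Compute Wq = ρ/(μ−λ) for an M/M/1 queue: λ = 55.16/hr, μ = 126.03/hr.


ρ = 55.16/126.03 = 0.4377
Wq = ρ/(μ−λ) = 0.4377/(126.03 − 55.16) = 0.4377/70.87 = 0.006176 hr

Final: 0.006176 hr


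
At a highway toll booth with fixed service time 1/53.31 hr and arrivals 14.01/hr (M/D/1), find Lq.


ρ = 14.01/53.31 = 0.2628
M/D/1: Lq = ρ²/(2(1−ρ)) = 0.06907/(2·0.7372) = 0.04684

Final: 0.04684


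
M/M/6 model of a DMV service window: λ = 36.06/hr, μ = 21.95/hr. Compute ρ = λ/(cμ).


ρ = λ/(cμ) = 36.06/(6·21.95) = 36.06/131.70 = 0.2738

Final: 0.2738


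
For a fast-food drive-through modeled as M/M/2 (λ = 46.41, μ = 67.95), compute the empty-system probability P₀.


a = λ/μ = 46.41/67.95 = 0.6830; ρ = a/c = 0.3415
Σ_{k=0}^{1} a^k/k! (terms k=0..1) = 1.00000 + 0.68300 = 1.68300
Tail: a^2/(2!(1−ρ)) = 0.46649/(2·0.6585) = 0.35421
P₀ = 1/(1.68300 + 0.35421) = 1/2.03721 = 0.490867

Final: 0.490867


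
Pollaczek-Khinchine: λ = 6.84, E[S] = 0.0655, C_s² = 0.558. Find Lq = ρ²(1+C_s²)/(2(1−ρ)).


ρ = λ·E[S] = 6.84·0.0655 = 0.4480
Lq = ρ²(1+C_s²)/(2(1−ρ)) = 0.2007·(1+0.558)/(2·0.5520)
= 0.2007·1.5580/1.1040 = 0.28328

Final: 0.28328


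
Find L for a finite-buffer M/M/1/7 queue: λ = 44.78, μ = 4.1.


ρ = 44.78/4.1 = 10.9220
L = ρ[1 − (K+1)ρ^K + Kρ^(K+1)] / [(1−ρ)(1−ρ^(K+1))]
Numerator: 10.9220·(1 − 8·18539654.123219 + 7·202489197.960430) = 13861126425.452274
Denominator: (-9.9220)·(-202489196.960430) = 2009087934.719585
L = 13861126425.452274/2009087934.719585 = 6.8992

Final: 6.8992


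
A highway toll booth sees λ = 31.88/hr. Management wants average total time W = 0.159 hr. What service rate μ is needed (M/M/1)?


W = 1/(μ−λ) ⇒ μ − λ = 1/W = 1/0.159 = 6.2893
μ = λ + 1/W = 31.88 + 6.2893 = 38.1693 per hr

Final: 38.1693 /hr


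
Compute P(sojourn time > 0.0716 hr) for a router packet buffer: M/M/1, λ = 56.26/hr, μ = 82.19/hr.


W ~ Exponential(μ−λ) for M/M/1.
μ − λ = 82.19 − 56.26 = 25.9300
P(W > t) = e^{−(μ−λ)t} = e^{−1.8566} = 0.156205

Final: 0.156205


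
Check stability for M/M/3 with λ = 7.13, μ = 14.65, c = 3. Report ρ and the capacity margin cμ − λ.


Total capacity cμ = 3·14.65 = 43.95/hr
ρ = λ/(cμ) = 7.13/43.95 = 0.1622
Stable ⇔ ρ < 1: YES
Spare capacity = cμ − λ = 43.95 − 7.13 = 36.82/hr

Final: ρ = 0.1622; stable; margin = 36.82/hr


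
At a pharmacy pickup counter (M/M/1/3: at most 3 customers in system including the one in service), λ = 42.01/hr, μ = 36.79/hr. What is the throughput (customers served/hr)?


ρ = 1.1419; P_K = (1−ρ)ρ^3/(1−ρ^4) = 0.301723
λ_eff = λ(1 − P_K) = 42.01·(1 − 0.301723) = 42.01·0.698277 = 29.3346 /hr

Final: 29.3346 /hr


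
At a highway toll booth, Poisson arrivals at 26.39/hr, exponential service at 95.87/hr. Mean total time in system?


W = 1/(μ−λ) = 1/(95.87 − 26.39) = 1/69.48 = 0.01439 hr

Final: 0.01439 hr


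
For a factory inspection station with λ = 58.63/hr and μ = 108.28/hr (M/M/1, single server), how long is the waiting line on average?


ρ = 58.63/108.28 = 0.5415
Lq = ρ²/(1−ρ) = 0.2932/0.4585 = 0.6394

Final: 0.6394


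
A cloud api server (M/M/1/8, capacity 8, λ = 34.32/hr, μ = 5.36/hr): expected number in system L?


ρ = 34.32/5.36 = 6.4030
L = ρ[1 − (K+1)ρ^K + Kρ^(K+1)] / [(1−ρ)(1−ρ^(K+1))]
Numerator: 6.4030·(1 − 9·2825269.726173 + 8·18090159.888484) = 763836757.515234
Denominator: (-5.4030)·(-18090158.888484) = 97740858.472107
L = 763836757.515234/97740858.472107 = 7.8149

Final: 7.8149


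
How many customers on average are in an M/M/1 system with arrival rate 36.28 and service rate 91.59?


ρ = λ/μ = 36.28/91.59 = 0.3961
L = ρ/(1−ρ) = 0.3961/(1 − 0.3961) = 0.3961/0.6039 = 0.6559

Final: 0.6559


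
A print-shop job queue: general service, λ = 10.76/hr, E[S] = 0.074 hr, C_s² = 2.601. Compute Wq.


ρ = λ·E[S] = 10.76·0.074 = 0.7962
E[S²] = E[S]²(1+C_s²) = 0.074²·(1+2.601) = 0.019719
Wq = λ·E[S²]/(2(1−ρ)) = 10.76·0.019719/(2·0.2038) = 0.52065 hr

Final: 0.52065 hr


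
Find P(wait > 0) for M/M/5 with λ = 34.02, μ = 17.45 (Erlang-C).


a = λ/μ = 1.9496; ρ = a/5 = 0.3899
P₀ = 0.141411 (from M/M/c formula)
C(c,a) = [a^c/(c!(1−ρ))]·P₀ = [28.16400/(120·0.6101)]·0.141411
= 0.38470·0.141411 = 0.054401

Final: 0.054401


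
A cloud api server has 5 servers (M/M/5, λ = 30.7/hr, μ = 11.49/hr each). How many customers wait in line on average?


a = λ/μ = 2.6719; ρ = a/5 = 0.5344
P₀ = 0.066751
Lq = P₀·a^c·ρ / (c!·(1−ρ)²) = 0.066751·136.17323·0.5344/(120·0.21680)
= 0.18670

Final: 0.18670


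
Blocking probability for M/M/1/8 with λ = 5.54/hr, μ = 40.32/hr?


ρ = λ/μ = 5.54/40.32 = 0.1374
P_K = (1−ρ)ρ^K/(1−ρ^(K+1)) = (0.8626·0.0000001270)/(1 − 0.00000001745)
= 0.0000001096/1.000000 = 0.0000001096

Final: 0.0000001096


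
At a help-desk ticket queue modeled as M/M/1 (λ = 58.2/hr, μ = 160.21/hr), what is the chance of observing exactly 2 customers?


ρ = 58.2/160.21 = 0.3633
P_n = (1−ρ)·ρ^n = (1 − 0.3633)·0.3633^2 = 0.6367·0.131967 = 0.084027

Final: 0.084027


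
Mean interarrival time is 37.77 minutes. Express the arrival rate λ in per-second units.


λ = 1/(interarrival time) in consistent units.
1 second = 0.0166667 min, so λ = 0.0166667/37.77 = 0.0004413 per second

Final: 0.0004413 /sec


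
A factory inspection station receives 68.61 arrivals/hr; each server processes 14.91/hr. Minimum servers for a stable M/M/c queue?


Stability requires cμ > λ ⇔ c > λ/μ.
λ/μ = 68.61/14.91 = 4.6016
Minimum integer c = ⌊4.6016⌋ + 1 = 5
Check: 5·14.91 = 74.55 > 68.61, while 4·14.91 = 59.64 ≤ 68.61

Final: 5 servers
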